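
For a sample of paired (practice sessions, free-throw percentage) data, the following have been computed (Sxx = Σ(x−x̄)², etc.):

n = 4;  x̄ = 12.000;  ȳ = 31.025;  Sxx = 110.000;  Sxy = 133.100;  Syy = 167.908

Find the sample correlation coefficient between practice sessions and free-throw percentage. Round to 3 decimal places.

0.979

r = Sxy/√(Sxx·Syy) = 133.1/√(18469.88) = 133.1/135.903937 = 0.979368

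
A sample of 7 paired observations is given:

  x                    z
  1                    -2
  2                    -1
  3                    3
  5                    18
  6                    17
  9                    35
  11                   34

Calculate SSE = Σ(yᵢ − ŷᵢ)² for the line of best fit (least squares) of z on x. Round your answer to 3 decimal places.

74.056

n = 7, Σx = 37, Σy = 104, Σxy = 886, Σx² = 277, Σy² = 3008
Sxx = Σx² − (Σx)²/n = 277 − 195.571429 = 81.428571
Sxy = Σxy − (Σx)(Σy)/n = 886 − 549.714286 = 336.285714
Syy = Σy² − (Σy)²/n = 3008 − 1545.142857 = 1462.857143
b = Sxy/Sxx = 336.285714/81.428571 = 4.129825
SSE = Syy − b·Sxy = 1462.857143 − 4.129825·336.285714 = 74.056140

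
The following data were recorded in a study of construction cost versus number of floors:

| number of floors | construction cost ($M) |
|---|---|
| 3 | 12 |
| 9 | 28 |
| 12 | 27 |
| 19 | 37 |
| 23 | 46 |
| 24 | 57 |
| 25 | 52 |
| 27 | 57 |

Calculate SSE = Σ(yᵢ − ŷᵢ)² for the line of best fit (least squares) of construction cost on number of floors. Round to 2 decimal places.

n = 8, Σx = 142, Σy = 316, Σxy = 6580, Σx² = 3054, Σy² = 14344
Sxx = Σx² − (Σx)²/n = 3054 − 2520.5 = 533.5
Sxy = Σxy − (Σx)(Σy)/n = 6580 − 5609 = 971
Syy = Σy² − (Σy)²/n = 14344 − 12482 = 1862
b = Sxy/Sxx = 971/533.5 = 1.820056
SSE = Syy − b·Sxy = 1862 − 1.820056·971 = 94.725398

94.73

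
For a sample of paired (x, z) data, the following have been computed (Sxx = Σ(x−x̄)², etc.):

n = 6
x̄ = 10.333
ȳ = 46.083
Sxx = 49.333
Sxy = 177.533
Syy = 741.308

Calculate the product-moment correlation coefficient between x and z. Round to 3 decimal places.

0.928

r = Sxy/√(Sxx·Syy) = 177.533/√(36570.947564) = 177.533/191.235320 = 0.928348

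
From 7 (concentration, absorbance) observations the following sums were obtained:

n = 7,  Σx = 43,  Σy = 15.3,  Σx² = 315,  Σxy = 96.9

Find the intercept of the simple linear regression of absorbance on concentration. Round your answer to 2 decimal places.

1.83

Sxx = Σx² − (Σx)²/n = 315 − 264.142857 = 50.857143
Sxy = Σxy − (Σx)(Σy)/n = 96.9 − 93.985714 = 2.914286
b = Sxy/Sxx = 2.914286/50.857143 = 0.057303
a = ȳ − b·x̄ = 2.185714 − 0.057303·6.142857 = 1.833708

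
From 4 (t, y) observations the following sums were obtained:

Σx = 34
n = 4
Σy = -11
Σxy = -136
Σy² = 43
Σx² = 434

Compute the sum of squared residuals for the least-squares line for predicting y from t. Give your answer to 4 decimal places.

Sxx = Σx² − (Σx)²/n = 434 − 289 = 145
Sxy = Σxy − (Σx)(Σy)/n = -136 − (-93.5) = -42.5
Syy = Σy² − (Σy)²/n = 43 − 30.25 = 12.75
b = Sxy/Sxx = -42.5/145 = -0.293103
SSE = Syy − b·Sxy = 12.75 − (-0.293103)·(-42.5) = 0.293103

0.2931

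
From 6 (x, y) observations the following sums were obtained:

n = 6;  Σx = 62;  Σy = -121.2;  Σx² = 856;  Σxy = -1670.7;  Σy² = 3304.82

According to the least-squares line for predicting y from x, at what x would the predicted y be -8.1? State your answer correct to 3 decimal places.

Sxx = Σx² − (Σx)²/n = 856 − 640.666667 = 215.333333
Sxy = Σxy − (Σx)(Σy)/n = -1670.7 − (-1252.4) = -418.3
b = Sxy/Sxx = -418.3/215.333333 = -1.942570
a = ȳ − b·x̄ = -20.2 − (-1.942570)·10.333333 = -0.126780
Set a + b·x = -8.1: x = (-8.1 − (-0.126780)) / (-1.942570) = 4.104470

4.104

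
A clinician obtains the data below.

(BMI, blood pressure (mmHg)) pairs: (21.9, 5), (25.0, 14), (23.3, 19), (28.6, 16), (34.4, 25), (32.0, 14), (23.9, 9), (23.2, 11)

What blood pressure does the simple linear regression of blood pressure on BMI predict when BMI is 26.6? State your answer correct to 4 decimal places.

14.1837

n = 8, Σx = 212.3, Σy = 113, Σxy = 3138.1, Σx² = 5782.27
Sxx = Σx² − (Σx)²/n = 5782.27 − 5633.91125 = 148.35875
Sxy = Σxy − (Σx)(Σy)/n = 3138.1 − 2998.7375 = 139.3625
b = Sxy/Sxx = 139.3625/148.35875 = 0.939362
a = ȳ − b·x̄ = 14.125 − 0.939362·26.5375 = -10.803306
ŷ(26.6) = a + b·26.6 = -10.803306 + 0.939362·26.6 = 14.183710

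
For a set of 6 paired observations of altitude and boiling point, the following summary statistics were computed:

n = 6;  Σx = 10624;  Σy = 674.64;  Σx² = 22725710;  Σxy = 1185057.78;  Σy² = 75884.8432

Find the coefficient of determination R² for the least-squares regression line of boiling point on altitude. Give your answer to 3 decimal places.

0.815

Sxx = Σx² − (Σx)²/n = 22725710 − 18811562.666667 = 3914147.333333
Sxy = Σxy − (Σx)(Σy)/n = 1185057.78 − 1194562.56 = -9504.78
Syy = Σy² − (Σy)²/n = 75884.8432 − 75856.5216 = 28.3216
R² = Sxy²/(Sxx·Syy) = (-9504.78)²/(3914147.333333·28.3216) = 0.814947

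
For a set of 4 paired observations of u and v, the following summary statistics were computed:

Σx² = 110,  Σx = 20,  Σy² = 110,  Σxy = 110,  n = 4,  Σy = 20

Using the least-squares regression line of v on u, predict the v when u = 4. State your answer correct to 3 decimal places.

Sxx = Σx² − (Σx)²/n = 110 − 100 = 10
Sxy = Σxy − (Σx)(Σy)/n = 110 − 100 = 10
b = Sxy/Sxx = 10/10 = 1
a = ȳ − b·x̄ = 5 − 1·5 = 0
ŷ(4) = a + b·4 = 0 + 1·4 = 4

4.000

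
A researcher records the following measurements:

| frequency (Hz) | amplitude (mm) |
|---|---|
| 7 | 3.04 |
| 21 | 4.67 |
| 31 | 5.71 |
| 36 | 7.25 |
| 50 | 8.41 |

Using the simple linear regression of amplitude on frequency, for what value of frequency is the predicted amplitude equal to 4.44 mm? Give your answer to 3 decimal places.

n = 5, Σx = 145, Σy = 29.08, Σxy = 977.86, Σx² = 5247
Sxx = Σx² − (Σx)²/n = 5247 − 4205 = 1042
Sxy = Σxy − (Σx)(Σy)/n = 977.86 − 843.32 = 134.54
b = Sxy/Sxx = 134.54/1042 = 0.129117
a = ȳ − b·x̄ = 5.816 − 0.129117·29 = 2.071605
Set a + b·x = 4.44: x = (4.44 − 2.071605) / 0.129117 = 18.343006

18.343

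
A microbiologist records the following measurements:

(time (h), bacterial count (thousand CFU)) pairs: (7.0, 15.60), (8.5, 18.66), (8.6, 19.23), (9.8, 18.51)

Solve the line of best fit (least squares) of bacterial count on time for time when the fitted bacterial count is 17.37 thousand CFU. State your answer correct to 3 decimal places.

n = 4, Σx = 33.9, Σy = 72, Σxy = 614.586, Σx² = 291.25
Sxx = Σx² − (Σx)²/n = 291.25 − 287.3025 = 3.9475
Sxy = Σxy − (Σx)(Σy)/n = 614.586 − 610.2 = 4.386
b = Sxy/Sxx = 4.386/3.9475 = 1.111083
a = ȳ − b·x̄ = 18 − 1.111083·8.475 = 8.583572
Set a + b·x = 17.37: x = (17.37 − 8.583572) / 1.111083 = 7.907986

7.908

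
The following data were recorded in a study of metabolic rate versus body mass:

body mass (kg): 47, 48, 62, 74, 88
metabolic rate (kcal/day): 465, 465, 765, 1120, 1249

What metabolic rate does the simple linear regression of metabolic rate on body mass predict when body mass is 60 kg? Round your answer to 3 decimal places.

734.883

n = 5, Σx = 319, Σy = 4064, Σxy = 284397, Σx² = 21577
Sxx = Σx² − (Σx)²/n = 21577 − 20352.2 = 1224.8
Sxy = Σxy − (Σx)(Σy)/n = 284397 − 259283.2 = 25113.8
b = Sxy/Sxx = 25113.8/1224.8 = 20.504409
a = ȳ − b·x̄ = 812.8 − 20.504409·63.8 = -495.381287
ŷ(60) = a + b·60 = -495.381287 + 20.504409·60 = 734.883246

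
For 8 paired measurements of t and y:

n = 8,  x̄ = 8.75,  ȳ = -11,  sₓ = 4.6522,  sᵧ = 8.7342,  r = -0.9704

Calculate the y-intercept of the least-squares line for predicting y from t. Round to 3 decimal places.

4.941

b = r · sᵧ/sₓ = -0.9704 · 8.7342/4.6522 = -1.821862
a = ȳ − b·x̄ = -11 − (-1.821862)·8.75 = 4.941295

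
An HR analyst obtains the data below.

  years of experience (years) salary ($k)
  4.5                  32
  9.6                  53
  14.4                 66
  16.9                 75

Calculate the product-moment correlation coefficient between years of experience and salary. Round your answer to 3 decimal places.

0.996

n = 4, Σx = 45.4, Σy = 226, Σxy = 2870.7, Σx² = 605.38, Σy² = 13814
Sxx = Σx² − (Σx)²/n = 605.38 − 515.29 = 90.09
Sxy = Σxy − (Σx)(Σy)/n = 2870.7 − 2565.1 = 305.6
Syy = Σy² − (Σy)²/n = 13814 − 12769 = 1045
r = Sxy/√(Sxx·Syy) = 305.6/√(94144.05) = 305.6/306.829024 = 0.995994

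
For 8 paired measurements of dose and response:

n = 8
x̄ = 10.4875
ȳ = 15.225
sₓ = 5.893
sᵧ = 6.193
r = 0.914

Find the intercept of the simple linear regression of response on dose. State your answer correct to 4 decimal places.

b = r · sᵧ/sₓ = 0.914 · 6.193/5.893 = 0.960530
a = ȳ − b·x̄ = 15.225 − 0.960530·10.4875 = 5.151444

5.1514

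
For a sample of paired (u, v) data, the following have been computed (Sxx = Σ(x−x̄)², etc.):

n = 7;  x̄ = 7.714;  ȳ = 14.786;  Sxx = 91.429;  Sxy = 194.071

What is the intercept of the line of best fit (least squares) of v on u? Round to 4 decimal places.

b = Sxy/Sxx = 194.071/91.429 = 2.122642
a = ȳ − b·x̄ = 14.786 − 2.122642·7.714 = -1.588057

-1.5881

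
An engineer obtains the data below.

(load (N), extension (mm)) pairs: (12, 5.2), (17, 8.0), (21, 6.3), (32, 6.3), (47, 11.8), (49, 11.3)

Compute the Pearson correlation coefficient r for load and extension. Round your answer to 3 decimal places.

0.870

n = 6, Σx = 178, Σy = 48.9, Σxy = 1640.6, Σx² = 6508, Σy² = 437.35
Sxx = Σx² − (Σx)²/n = 6508 − 5280.666667 = 1227.333333
Sxy = Σxy − (Σx)(Σy)/n = 1640.6 − 1450.7 = 189.9
Syy = Σy² − (Σy)²/n = 437.35 − 398.535 = 38.815
r = Sxy/√(Sxx·Syy) = 189.9/√(47638.943333) = 189.9/218.263472 = 0.870049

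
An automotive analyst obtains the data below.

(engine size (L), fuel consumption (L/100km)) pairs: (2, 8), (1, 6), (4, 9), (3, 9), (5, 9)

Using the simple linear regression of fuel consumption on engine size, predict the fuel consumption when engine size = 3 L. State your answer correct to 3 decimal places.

8.200

n = 5, Σx = 15, Σy = 41, Σxy = 130, Σx² = 55
Sxx = Σx² − (Σx)²/n = 55 − 45 = 10
Sxy = Σxy − (Σx)(Σy)/n = 130 − 123 = 7
b = Sxy/Sxx = 7/10 = 0.7
a = ȳ − b·x̄ = 8.2 − 0.7·3 = 6.1
ŷ(3) = a + b·3 = 6.1 + 0.7·3 = 8.2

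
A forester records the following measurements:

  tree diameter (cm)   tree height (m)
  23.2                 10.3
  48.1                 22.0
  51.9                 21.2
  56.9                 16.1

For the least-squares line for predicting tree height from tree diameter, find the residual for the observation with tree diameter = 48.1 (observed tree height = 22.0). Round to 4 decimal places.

3.7798

n = 4, Σx = 180.1, Σy = 69.6, Σxy = 3313.53, Σx² = 8783.07
Sxx = Σx² − (Σx)²/n = 8783.07 − 8109.0025 = 674.0675
Sxy = Σxy − (Σx)(Σy)/n = 3313.53 − 3133.74 = 179.79
b = Sxy/Sxx = 179.79/674.0675 = 0.266724
a = ȳ − b·x̄ = 17.4 − 0.266724·45.025 = 5.390751
ŷ(48.1) = 5.390751 + 0.266724·48.1 = 18.220176
residual = y − ŷ = 22.0 − 18.220176 = 3.779824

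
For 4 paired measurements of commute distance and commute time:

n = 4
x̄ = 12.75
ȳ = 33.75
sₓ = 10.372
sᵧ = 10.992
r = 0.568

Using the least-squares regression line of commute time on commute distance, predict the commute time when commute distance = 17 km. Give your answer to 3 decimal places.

36.308

b = r · sᵧ/sₓ = 0.568 · 10.992/10.372 = 0.601953
a = ȳ − b·x̄ = 33.75 − 0.601953·12.75 = 26.075100
ŷ(17) = a + b·17 = 26.075100 + 0.601953·17 = 36.308300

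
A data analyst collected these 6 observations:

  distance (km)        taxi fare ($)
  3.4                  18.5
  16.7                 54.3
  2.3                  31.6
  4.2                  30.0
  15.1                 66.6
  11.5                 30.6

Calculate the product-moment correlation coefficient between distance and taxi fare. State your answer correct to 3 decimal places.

0.826

n = 6, Σx = 53.2, Σy = 231.6, Σxy = 2525.95, Σx² = 673.64, Σy² = 10561.22
Sxx = Σx² − (Σx)²/n = 673.64 − 471.706667 = 201.933333
Sxy = Σxy − (Σx)(Σy)/n = 2525.95 − 2053.52 = 472.43
Syy = Σy² − (Σy)²/n = 10561.22 − 8939.76 = 1621.46
r = Sxy/√(Sxx·Syy) = 472.43/√(327426.822667) = 472.43/572.212218 = 0.825620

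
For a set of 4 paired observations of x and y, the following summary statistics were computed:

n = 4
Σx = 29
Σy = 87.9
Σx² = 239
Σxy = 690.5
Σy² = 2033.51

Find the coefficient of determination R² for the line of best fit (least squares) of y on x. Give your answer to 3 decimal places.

0.967

Sxx = Σx² − (Σx)²/n = 239 − 210.25 = 28.75
Sxy = Σxy − (Σx)(Σy)/n = 690.5 − 637.275 = 53.225
Syy = Σy² − (Σy)²/n = 2033.51 − 1931.6025 = 101.9075
R² = Sxy²/(Sxx·Syy) = (53.225)²/(28.75·101.9075) = 0.966913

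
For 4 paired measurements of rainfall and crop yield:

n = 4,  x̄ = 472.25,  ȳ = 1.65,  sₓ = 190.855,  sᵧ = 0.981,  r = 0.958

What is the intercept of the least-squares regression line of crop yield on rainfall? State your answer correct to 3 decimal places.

b = r · sᵧ/sₓ = 0.958 · 0.981/190.855 = 0.004924
a = ȳ − b·x̄ = 1.65 − 0.004924·472.25 = -0.675428

-0.675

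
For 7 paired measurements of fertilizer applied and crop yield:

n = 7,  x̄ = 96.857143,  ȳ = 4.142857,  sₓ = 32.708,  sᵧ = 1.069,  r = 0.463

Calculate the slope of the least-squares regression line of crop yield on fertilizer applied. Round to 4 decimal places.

0.0151

b = r · sᵧ/sₓ = 0.463 · 1.069/32.708 = 0.015132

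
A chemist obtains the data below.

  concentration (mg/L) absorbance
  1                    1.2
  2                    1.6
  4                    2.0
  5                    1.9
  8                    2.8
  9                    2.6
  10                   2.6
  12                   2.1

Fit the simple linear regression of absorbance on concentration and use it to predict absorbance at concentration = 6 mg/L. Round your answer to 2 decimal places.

2.06

n = 8, Σx = 51, Σy = 16.8, Σxy = 118.9, Σx² = 435
Sxx = Σx² − (Σx)²/n = 435 − 325.125 = 109.875
Sxy = Σxy − (Σx)(Σy)/n = 118.9 − 107.1 = 11.8
b = Sxy/Sxx = 11.8/109.875 = 0.107395
a = ȳ − b·x̄ = 2.1 − 0.107395·6.375 = 1.415358
ŷ(6) = a + b·6 = 1.415358 + 0.107395·6 = 2.059727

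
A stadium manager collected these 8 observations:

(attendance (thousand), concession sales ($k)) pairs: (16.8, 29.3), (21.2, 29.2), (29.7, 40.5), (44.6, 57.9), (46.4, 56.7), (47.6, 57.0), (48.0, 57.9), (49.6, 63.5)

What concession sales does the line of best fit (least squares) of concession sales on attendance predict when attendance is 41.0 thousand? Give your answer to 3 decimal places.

n = 8, Σx = 303.9, Σy = 392, Σxy = 16169.35, Σx² = 12785.81
Sxx = Σx² − (Σx)²/n = 12785.81 − 11544.40125 = 1241.40875
Sxy = Σxy − (Σx)(Σy)/n = 16169.35 − 14891.1 = 1278.25
b = Sxy/Sxx = 1278.25/1241.40875 = 1.029677
a = ȳ − b·x̄ = 49 − 1.029677·37.9875 = 9.885146
ŷ(41.0) = a + b·41.0 = 9.885146 + 1.029677·41 = 52.101902

52.102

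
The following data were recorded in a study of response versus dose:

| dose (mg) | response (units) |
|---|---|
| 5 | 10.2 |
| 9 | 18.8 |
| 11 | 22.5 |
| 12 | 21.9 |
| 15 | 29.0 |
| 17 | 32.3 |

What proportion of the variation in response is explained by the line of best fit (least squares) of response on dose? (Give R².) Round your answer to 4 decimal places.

n = 6, Σx = 69, Σy = 134.7, Σxy = 1714.6, Σx² = 885, Σy² = 3327.63
Sxx = Σx² − (Σx)²/n = 885 − 793.5 = 91.5
Sxy = Σxy − (Σx)(Σy)/n = 1714.6 − 1549.05 = 165.55
Syy = Σy² − (Σy)²/n = 3327.63 − 3024.015 = 303.615
R² = Sxy²/(Sxx·Syy) = (165.55)²/(91.5·303.615) = 0.986539

0.9865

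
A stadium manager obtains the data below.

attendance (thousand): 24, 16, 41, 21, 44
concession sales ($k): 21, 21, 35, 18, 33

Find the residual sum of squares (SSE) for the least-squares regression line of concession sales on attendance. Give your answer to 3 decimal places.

n = 5, Σx = 146, Σy = 128, Σxy = 4105, Σx² = 4890, Σy² = 3520
Sxx = Σx² − (Σx)²/n = 4890 − 4263.2 = 626.8
Sxy = Σxy − (Σx)(Σy)/n = 4105 − 3737.6 = 367.4
Syy = Σy² − (Σy)²/n = 3520 − 3276.8 = 243.2
b = Sxy/Sxx = 367.4/626.8 = 0.586152
SSE = Syy − b·Sxy = 243.2 − 0.586152·367.4 = 27.847798

27.848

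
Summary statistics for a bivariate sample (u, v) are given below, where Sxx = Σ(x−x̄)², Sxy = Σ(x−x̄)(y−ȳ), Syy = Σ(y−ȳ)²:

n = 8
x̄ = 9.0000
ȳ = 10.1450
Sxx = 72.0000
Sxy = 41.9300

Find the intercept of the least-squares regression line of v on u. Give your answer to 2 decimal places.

b = Sxy/Sxx = 41.93/72 = 0.582361
a = ȳ − b·x̄ = 10.145 − 0.582361·9 = 4.90375

4.90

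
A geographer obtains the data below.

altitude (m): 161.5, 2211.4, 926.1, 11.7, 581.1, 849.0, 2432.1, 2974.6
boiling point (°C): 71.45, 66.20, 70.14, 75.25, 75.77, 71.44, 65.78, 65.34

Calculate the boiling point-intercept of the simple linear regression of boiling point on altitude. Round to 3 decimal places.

74.426

n = 8, Σx = 10147.5, Σy = 561.37, Σxy = 682797.343, Σx² = 21596004.09
Sxx = Σx² − (Σx)²/n = 21596004.09 − 12871469.53125 = 8724534.55875
Sxy = Σxy − (Σx)(Σy)/n = 682797.343 − 712062.759375 = -29265.416375
b = Sxy/Sxx = -29265.416375/8724534.55875 = -0.003354
a = ȳ − b·x̄ = 70.17125 − (-0.003354)·1268.4375 = 74.426073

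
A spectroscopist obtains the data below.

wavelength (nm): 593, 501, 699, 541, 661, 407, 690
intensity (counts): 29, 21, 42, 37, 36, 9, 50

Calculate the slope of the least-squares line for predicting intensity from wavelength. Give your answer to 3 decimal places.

0.115

n = 7, Σx = 4092, Σy = 224, Σxy = 139052, Σx² = 2462602
Sxx = Σx² − (Σx)²/n = 2462602 − 2392066.285714 = 70535.714286
Sxy = Σxy − (Σx)(Σy)/n = 139052 − 130944 = 8108
b = Sxy/Sxx = 8108/70535.714286 = 0.114949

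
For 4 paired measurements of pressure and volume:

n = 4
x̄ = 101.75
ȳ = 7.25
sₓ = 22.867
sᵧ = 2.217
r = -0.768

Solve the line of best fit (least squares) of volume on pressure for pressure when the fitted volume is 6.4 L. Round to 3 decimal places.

b = r · sᵧ/sₓ = -0.768 · 2.217/22.867 = -0.074459
a = ȳ − b·x̄ = 7.25 − (-0.074459)·101.75 = 14.826212
Set a + b·x = 6.4: x = (6.4 − 14.826212) / (-0.074459) = 113.165665

113.166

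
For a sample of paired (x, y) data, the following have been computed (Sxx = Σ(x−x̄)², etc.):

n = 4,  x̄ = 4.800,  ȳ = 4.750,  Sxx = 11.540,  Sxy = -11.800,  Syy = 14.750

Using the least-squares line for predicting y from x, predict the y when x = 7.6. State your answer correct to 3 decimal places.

b = Sxy/Sxx = -11.8/11.54 = -1.022530
a = ȳ − b·x̄ = 4.75 − (-1.022530)·4.8 = 9.658146
ŷ(7.6) = a + b·7.6 = 9.658146 + (-1.022530)·7.6 = 1.886915

1.887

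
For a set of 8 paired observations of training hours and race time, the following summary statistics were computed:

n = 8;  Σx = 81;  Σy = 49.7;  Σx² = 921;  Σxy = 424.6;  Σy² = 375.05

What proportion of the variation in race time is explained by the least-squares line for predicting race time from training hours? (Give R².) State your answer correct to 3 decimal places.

0.924

Sxx = Σx² − (Σx)²/n = 921 − 820.125 = 100.875
Sxy = Σxy − (Σx)(Σy)/n = 424.6 − 503.2125 = -78.6125
Syy = Σy² − (Σy)²/n = 375.05 − 308.76125 = 66.28875
R² = Sxy²/(Sxx·Syy) = (-78.6125)²/(100.875·66.28875) = 0.924187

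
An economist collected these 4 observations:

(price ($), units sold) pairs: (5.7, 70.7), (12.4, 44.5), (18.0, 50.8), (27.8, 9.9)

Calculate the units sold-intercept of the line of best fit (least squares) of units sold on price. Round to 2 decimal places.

n = 4, Σx = 63.9, Σy = 175.9, Σxy = 2144.41, Σx² = 1283.09
Sxx = Σx² − (Σx)²/n = 1283.09 − 1020.8025 = 262.2875
Sxy = Σxy − (Σx)(Σy)/n = 2144.41 − 2810.0025 = -665.5925
b = Sxy/Sxx = -665.5925/262.2875 = -2.537645
a = ȳ − b·x̄ = 43.975 − (-2.537645)·15.975 = 84.513875

84.51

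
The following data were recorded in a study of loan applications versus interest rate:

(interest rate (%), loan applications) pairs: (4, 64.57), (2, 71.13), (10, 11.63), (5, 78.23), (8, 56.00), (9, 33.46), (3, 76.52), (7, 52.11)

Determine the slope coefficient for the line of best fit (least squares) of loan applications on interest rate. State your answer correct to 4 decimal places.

n = 8, Σx = 48, Σy = 443.65, Σxy = 2251.46, Σx² = 348
Sxx = Σx² − (Σx)²/n = 348 − 288 = 60
Sxy = Σxy − (Σx)(Σy)/n = 2251.46 − 2661.9 = -410.44
b = Sxy/Sxx = -410.44/60 = -6.840667

-6.8407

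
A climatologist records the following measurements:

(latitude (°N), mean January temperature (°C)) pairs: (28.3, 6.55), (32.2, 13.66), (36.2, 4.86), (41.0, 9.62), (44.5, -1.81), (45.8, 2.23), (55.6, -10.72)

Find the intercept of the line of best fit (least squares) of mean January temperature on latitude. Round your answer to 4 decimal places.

32.7221

n = 7, Σx = 283.6, Σy = 24.39, Σxy = 621.126, Σx² = 11998.42
Sxx = Σx² − (Σx)²/n = 11998.42 − 11489.851429 = 508.568571
Sxy = Σxy − (Σx)(Σy)/n = 621.126 − 988.143429 = -367.017429
b = Sxy/Sxx = -367.017429/508.568571 = -0.721668
a = ȳ − b·x̄ = 3.484286 − (-0.721668)·40.514286 = 32.722131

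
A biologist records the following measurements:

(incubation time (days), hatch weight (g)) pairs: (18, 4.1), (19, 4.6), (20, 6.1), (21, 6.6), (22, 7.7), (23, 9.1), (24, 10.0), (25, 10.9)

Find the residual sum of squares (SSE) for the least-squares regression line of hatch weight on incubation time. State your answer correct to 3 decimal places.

n = 8, Σx = 172, Σy = 59.1, Σxy = 1313, Σx² = 3740, Σy² = 479.65
Sxx = Σx² − (Σx)²/n = 3740 − 3698 = 42
Sxy = Σxy − (Σx)(Σy)/n = 1313 − 1270.65 = 42.35
Syy = Σy² − (Σy)²/n = 479.65 − 436.60125 = 43.04875
b = Sxy/Sxx = 42.35/42 = 1.008333
SSE = Syy − b·Sxy = 43.04875 − 1.008333·42.35 = 0.345833

0.346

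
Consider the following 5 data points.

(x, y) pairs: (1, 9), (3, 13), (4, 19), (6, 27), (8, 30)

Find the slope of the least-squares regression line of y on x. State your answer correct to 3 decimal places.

3.247

n = 5, Σx = 22, Σy = 98, Σxy = 526, Σx² = 126
Sxx = Σx² − (Σx)²/n = 126 − 96.8 = 29.2
Sxy = Σxy − (Σx)(Σy)/n = 526 − 431.2 = 94.8
b = Sxy/Sxx = 94.8/29.2 = 3.246575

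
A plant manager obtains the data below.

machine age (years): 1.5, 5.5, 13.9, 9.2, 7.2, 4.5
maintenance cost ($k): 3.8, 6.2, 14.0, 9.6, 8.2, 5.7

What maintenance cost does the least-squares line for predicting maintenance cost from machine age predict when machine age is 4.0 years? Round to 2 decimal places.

n = 6, Σx = 41.8, Σy = 47.5, Σxy = 407.41, Σx² = 382.44
Sxx = Σx² − (Σx)²/n = 382.44 − 291.206667 = 91.233333
Sxy = Σxy − (Σx)(Σy)/n = 407.41 − 330.916667 = 76.493333
b = Sxy/Sxx = 76.493333/91.233333 = 0.838436
a = ȳ − b·x̄ = 7.916667 − 0.838436·6.966667 = 2.075561
ŷ(4.0) = a + b·4.0 = 2.075561 + 0.838436·4 = 5.429306

5.43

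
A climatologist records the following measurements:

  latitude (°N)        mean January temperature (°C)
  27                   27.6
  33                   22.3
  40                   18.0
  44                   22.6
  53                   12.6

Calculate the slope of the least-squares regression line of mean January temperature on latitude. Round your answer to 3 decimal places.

n = 5, Σx = 197, Σy = 103.1, Σxy = 3863.3, Σx² = 8163
Sxx = Σx² − (Σx)²/n = 8163 − 7761.8 = 401.2
Sxy = Σxy − (Σx)(Σy)/n = 3863.3 − 4062.14 = -198.84
b = Sxy/Sxx = -198.84/401.2 = -0.495613

-0.496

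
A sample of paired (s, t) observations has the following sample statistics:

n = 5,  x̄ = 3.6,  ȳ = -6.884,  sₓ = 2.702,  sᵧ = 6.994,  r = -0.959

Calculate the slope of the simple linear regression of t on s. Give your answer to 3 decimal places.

-2.482

b = r · sᵧ/sₓ = -0.959 · 6.994/2.702 = -2.482326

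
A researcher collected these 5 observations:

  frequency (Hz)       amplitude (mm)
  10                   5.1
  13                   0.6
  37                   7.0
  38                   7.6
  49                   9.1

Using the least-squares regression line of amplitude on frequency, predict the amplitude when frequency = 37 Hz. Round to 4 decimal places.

n = 5, Σx = 147, Σy = 29.4, Σxy = 1052.5, Σx² = 5483
Sxx = Σx² − (Σx)²/n = 5483 − 4321.8 = 1161.2
Sxy = Σxy − (Σx)(Σy)/n = 1052.5 − 864.36 = 188.14
b = Sxy/Sxx = 188.14/1161.2 = 0.162022
a = ȳ − b·x̄ = 5.88 − 0.162022·29.4 = 1.116552
ŷ(37) = a + b·37 = 1.116552 + 0.162022·37 = 7.111368

7.1114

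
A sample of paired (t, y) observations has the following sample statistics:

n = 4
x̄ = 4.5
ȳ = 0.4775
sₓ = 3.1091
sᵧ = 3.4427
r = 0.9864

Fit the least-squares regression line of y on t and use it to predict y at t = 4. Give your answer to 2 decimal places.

b = r · sᵧ/sₓ = 0.9864 · 3.4427/3.1091 = 1.092239
a = ȳ − b·x̄ = 0.4775 − 1.092239·4.5 = -4.437574
ŷ(4) = a + b·4 = -4.437574 + 1.092239·4 = -0.068619

-0.07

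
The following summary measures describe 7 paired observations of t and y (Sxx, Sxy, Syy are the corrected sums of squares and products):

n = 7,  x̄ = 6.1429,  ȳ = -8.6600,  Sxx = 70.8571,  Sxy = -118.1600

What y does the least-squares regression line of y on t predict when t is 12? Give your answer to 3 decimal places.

-18.427

b = Sxy/Sxx = -118.16/70.8571 = -1.667582
a = ȳ − b·x̄ = -8.66 − (-1.667582)·6.1429 = 1.583787
ŷ(12) = a + b·12 = 1.583787 + (-1.667582)·12 = -18.427193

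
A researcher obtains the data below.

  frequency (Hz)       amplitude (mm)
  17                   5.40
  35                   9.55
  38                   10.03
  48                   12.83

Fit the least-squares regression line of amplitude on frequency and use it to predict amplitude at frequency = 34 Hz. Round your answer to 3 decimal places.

9.334

n = 4, Σx = 138, Σy = 37.81, Σxy = 1423.03, Σx² = 5262
Sxx = Σx² − (Σx)²/n = 5262 − 4761 = 501
Sxy = Σxy − (Σx)(Σy)/n = 1423.03 − 1304.445 = 118.585
b = Sxy/Sxx = 118.585/501 = 0.236697
a = ȳ − b·x̄ = 9.4525 − 0.236697·34.5 = 1.286467
ŷ(34) = a + b·34 = 1.286467 + 0.236697·34 = 9.334152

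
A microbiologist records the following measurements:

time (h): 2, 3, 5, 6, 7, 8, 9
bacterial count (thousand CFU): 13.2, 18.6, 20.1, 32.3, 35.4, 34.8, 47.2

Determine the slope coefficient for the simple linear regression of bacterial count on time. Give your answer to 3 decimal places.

4.451

n = 7, Σx = 40, Σy = 201.6, Σxy = 1327.5, Σx² = 268
Sxx = Σx² − (Σx)²/n = 268 − 228.571429 = 39.428571
Sxy = Σxy − (Σx)(Σy)/n = 1327.5 − 1152 = 175.5
b = Sxy/Sxx = 175.5/39.428571 = 4.451087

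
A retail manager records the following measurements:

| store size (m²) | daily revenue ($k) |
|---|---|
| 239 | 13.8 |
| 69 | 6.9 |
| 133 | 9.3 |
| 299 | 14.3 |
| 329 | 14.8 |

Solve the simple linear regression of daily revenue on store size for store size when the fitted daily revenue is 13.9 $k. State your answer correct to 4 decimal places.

n = 5, Σx = 1069, Σy = 59.1, Σxy = 14156.1, Σx² = 277213
Sxx = Σx² − (Σx)²/n = 277213 − 228552.2 = 48660.8
Sxy = Σxy − (Σx)(Σy)/n = 14156.1 − 12635.58 = 1520.52
b = Sxy/Sxx = 1520.52/48660.8 = 0.031247
a = ȳ − b·x̄ = 11.82 − 0.031247·213.8 = 5.139321
Set a + b·x = 13.9: x = (13.9 − 5.139321) / 0.031247 = 280.365691

280.3657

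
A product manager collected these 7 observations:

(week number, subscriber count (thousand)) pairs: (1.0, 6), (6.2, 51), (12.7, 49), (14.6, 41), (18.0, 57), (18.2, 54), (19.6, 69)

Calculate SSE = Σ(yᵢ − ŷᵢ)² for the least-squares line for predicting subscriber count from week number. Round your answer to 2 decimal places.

n = 7, Σx = 90.3, Σy = 327, Σxy = 4904.3, Σx² = 1453.29, Σy² = 17645
Sxx = Σx² − (Σx)²/n = 1453.29 − 1164.87 = 288.42
Sxy = Σxy − (Σx)(Σy)/n = 4904.3 − 4218.3 = 686
Syy = Σy² − (Σy)²/n = 17645 − 15275.571429 = 2369.428571
b = Sxy/Sxx = 686/288.42 = 2.378476
SSE = Syy − b·Sxy = 2369.428571 − 2.378476·686 = 737.794149

737.79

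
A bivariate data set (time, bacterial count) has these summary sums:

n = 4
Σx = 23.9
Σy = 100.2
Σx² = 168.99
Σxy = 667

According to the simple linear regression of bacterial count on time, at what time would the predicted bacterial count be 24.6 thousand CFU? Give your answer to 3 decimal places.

5.802

Sxx = Σx² − (Σx)²/n = 168.99 − 142.8025 = 26.1875
Sxy = Σxy − (Σx)(Σy)/n = 667 − 598.695 = 68.305
b = Sxy/Sxx = 68.305/26.1875 = 2.608305
a = ȳ − b·x̄ = 25.05 − 2.608305·5.975 = 9.465375
Set a + b·x = 24.6: x = (24.6 − 9.465375) / 2.608305 = 5.802474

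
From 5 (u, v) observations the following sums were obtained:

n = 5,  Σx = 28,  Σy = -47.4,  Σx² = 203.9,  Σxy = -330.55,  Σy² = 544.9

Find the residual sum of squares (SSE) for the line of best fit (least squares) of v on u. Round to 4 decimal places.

5.5414

Sxx = Σx² − (Σx)²/n = 203.9 − 156.8 = 47.1
Sxy = Σxy − (Σx)(Σy)/n = -330.55 − (-265.44) = -65.11
Syy = Σy² − (Σy)²/n = 544.9 − 449.352 = 95.548
b = Sxy/Sxx = -65.11/47.1 = -1.382378
SSE = Syy − b·Sxy = 95.548 − (-1.382378)·(-65.11) = 5.541374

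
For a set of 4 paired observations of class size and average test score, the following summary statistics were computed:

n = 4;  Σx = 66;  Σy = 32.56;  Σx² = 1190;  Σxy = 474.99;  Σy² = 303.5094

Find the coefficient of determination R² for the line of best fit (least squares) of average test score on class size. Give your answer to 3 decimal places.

Sxx = Σx² − (Σx)²/n = 1190 − 1089 = 101
Sxy = Σxy − (Σx)(Σy)/n = 474.99 − 537.24 = -62.25
Syy = Σy² − (Σy)²/n = 303.5094 − 265.0384 = 38.471
R² = Sxy²/(Sxx·Syy) = (-62.25)²/(101·38.471) = 0.997296

0.997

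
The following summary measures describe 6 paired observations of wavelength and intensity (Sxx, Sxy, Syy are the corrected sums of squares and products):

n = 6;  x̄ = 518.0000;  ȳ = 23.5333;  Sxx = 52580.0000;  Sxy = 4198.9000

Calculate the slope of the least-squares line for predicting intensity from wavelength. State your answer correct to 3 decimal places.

b = Sxy/Sxx = 4198.9/52580 = 0.079857

0.080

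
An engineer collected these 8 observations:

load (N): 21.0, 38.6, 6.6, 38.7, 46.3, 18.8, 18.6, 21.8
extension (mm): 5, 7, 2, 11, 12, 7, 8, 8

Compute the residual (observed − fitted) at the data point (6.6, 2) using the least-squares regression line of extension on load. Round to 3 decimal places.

n = 8, Σx = 210.4, Σy = 60, Σxy = 1824.5, Σx² = 6790.54
Sxx = Σx² − (Σx)²/n = 6790.54 − 5533.52 = 1257.02
Sxy = Σxy − (Σx)(Σy)/n = 1824.5 − 1578 = 246.5
b = Sxy/Sxx = 246.5/1257.02 = 0.196099
a = ȳ − b·x̄ = 7.5 − 0.196099·26.3 = 2.342604
ŷ(6.6) = 2.342604 + 0.196099·6.6 = 3.636855
residual = y − ŷ = 2 − 3.636855 = -1.636855

-1.637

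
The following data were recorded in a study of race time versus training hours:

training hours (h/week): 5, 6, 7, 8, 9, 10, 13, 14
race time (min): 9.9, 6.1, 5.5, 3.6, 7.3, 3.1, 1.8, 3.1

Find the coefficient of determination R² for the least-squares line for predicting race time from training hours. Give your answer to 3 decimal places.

0.604

n = 8, Σx = 72, Σy = 40.4, Σxy = 316.9, Σx² = 720, Σy² = 254.18
Sxx = Σx² − (Σx)²/n = 720 − 648 = 72
Sxy = Σxy − (Σx)(Σy)/n = 316.9 − 363.6 = -46.7
Syy = Σy² − (Σy)²/n = 254.18 − 204.02 = 50.16
R² = Sxy²/(Sxx·Syy) = (-46.7)²/(72·50.16) = 0.603870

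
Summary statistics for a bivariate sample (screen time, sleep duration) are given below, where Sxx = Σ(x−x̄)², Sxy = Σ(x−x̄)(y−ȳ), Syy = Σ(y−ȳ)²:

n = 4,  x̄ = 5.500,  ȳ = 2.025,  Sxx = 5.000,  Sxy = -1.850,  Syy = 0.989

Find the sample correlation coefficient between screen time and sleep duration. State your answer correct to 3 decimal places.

-0.832

r = Sxy/√(Sxx·Syy) = -1.85/√(4.945) = -1.85/2.223736 = -0.831933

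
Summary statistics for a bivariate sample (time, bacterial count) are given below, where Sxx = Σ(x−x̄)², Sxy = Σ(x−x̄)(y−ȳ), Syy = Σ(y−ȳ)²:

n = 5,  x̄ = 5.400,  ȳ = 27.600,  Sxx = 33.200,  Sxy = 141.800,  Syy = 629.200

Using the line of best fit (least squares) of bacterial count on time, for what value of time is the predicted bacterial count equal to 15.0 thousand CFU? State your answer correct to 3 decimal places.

b = Sxy/Sxx = 141.8/33.2 = 4.271084
a = ȳ − b·x̄ = 27.6 − 4.271084·5.4 = 4.536145
Set a + b·x = 15.0: x = (15.0 − 4.536145) / 4.271084 = 2.449929

2.450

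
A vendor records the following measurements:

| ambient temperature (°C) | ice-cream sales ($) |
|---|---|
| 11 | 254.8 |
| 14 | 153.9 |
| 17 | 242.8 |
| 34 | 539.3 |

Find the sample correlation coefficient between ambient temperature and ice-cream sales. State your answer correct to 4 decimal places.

0.9285

n = 4, Σx = 76, Σy = 1190.8, Σxy = 27421.2, Σx² = 1762, Σy² = 438404.58
Sxx = Σx² − (Σx)²/n = 1762 − 1444 = 318
Sxy = Σxy − (Σx)(Σy)/n = 27421.2 − 22625.2 = 4796
Syy = Σy² − (Σy)²/n = 438404.58 − 354501.16 = 83903.42
r = Sxy/√(Sxx·Syy) = 4796/√(26681287.56) = 4796/5165.393263 = 0.928487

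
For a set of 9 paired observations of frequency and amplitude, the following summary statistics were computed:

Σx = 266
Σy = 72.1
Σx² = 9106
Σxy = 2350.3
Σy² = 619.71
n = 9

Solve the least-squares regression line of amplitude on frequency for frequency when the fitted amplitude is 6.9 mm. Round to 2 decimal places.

23.25

Sxx = Σx² − (Σx)²/n = 9106 − 7861.777778 = 1244.222222
Sxy = Σxy − (Σx)(Σy)/n = 2350.3 − 2130.955556 = 219.344444
b = Sxy/Sxx = 219.344444/1244.222222 = 0.176290
a = ȳ − b·x̄ = 8.011111 − 0.176290·29.555556 = 2.800750
Set a + b·x = 6.9: x = (6.9 − 2.800750) / 0.176290 = 23.252824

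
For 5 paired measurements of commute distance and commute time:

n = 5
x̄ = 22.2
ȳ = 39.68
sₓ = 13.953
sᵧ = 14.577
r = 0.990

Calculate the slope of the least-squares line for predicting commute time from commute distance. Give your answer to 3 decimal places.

1.034

b = r · sᵧ/sₓ = 0.99 · 14.577/13.953 = 1.034274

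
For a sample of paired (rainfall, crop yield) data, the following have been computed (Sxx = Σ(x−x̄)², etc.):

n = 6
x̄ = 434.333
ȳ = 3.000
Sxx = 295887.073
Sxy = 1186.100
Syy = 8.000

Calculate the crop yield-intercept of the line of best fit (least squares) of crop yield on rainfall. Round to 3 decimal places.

b = Sxy/Sxx = 1186.1/295887.073 = 0.004009
a = ȳ − b·x̄ = 3 − 0.004009·434.333 = 1.258922

1.259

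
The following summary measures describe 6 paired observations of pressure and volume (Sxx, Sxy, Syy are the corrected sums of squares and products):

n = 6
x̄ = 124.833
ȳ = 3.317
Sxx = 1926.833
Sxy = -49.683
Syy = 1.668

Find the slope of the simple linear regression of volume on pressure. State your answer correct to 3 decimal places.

b = Sxy/Sxx = -49.683/1926.833 = -0.025785

-0.026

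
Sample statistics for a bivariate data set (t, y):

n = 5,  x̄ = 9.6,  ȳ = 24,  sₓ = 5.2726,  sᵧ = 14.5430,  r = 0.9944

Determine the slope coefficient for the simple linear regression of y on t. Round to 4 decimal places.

2.7428

b = r · sᵧ/sₓ = 0.9944 · 14.543/5.2726 = 2.742776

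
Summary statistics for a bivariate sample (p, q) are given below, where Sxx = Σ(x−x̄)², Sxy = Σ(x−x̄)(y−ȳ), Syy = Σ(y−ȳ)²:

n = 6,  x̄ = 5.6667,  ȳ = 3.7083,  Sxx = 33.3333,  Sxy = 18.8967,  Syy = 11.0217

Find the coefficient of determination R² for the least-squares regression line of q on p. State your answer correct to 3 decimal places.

R² = Sxy²/(Sxx·Syy) = (18.8967)²/(33.3333·11.0217) = 0.971952

0.972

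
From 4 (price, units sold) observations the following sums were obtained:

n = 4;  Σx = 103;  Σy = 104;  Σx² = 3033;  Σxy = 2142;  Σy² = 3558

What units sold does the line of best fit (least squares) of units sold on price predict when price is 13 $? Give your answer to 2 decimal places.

Sxx = Σx² − (Σx)²/n = 3033 − 2652.25 = 380.75
Sxy = Σxy − (Σx)(Σy)/n = 2142 − 2678 = -536
b = Sxy/Sxx = -536/380.75 = -1.407748
a = ȳ − b·x̄ = 26 − (-1.407748)·25.75 = 62.249508
ŷ(13) = a + b·13 = 62.249508 + (-1.407748)·13 = 43.948785

43.95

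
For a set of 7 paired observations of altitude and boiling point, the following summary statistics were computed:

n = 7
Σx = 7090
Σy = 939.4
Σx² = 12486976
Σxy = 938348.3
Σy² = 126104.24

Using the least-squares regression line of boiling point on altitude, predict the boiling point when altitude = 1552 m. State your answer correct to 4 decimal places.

Sxx = Σx² − (Σx)²/n = 12486976 − 7181157.142857 = 5305818.857143
Sxy = Σxy − (Σx)(Σy)/n = 938348.3 − 951478 = -13129.7
b = Sxy/Sxx = -13129.7/5305818.857143 = -0.002475
a = ȳ − b·x̄ = 134.2 − (-0.002475)·1012.857143 = 136.706401
ŷ(1552) = a + b·1552 = 136.706401 + (-0.002475)·1552 = 132.865845

132.8658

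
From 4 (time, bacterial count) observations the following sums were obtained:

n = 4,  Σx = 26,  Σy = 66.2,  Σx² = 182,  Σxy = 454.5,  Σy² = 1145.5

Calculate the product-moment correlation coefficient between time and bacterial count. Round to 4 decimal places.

0.9502

Sxx = Σx² − (Σx)²/n = 182 − 169 = 13
Sxy = Σxy − (Σx)(Σy)/n = 454.5 − 430.3 = 24.2
Syy = Σy² − (Σy)²/n = 1145.5 − 1095.61 = 49.89
r = Sxy/√(Sxx·Syy) = 24.2/√(648.57) = 24.2/25.467038 = 0.950248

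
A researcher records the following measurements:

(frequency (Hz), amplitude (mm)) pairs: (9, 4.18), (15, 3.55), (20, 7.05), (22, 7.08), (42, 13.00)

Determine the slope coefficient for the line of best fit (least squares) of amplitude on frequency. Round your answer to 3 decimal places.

n = 5, Σx = 108, Σy = 34.86, Σxy = 933.63, Σx² = 2954
Sxx = Σx² − (Σx)²/n = 2954 − 2332.8 = 621.2
Sxy = Σxy − (Σx)(Σy)/n = 933.63 − 752.976 = 180.654
b = Sxy/Sxx = 180.654/621.2 = 0.290815

0.291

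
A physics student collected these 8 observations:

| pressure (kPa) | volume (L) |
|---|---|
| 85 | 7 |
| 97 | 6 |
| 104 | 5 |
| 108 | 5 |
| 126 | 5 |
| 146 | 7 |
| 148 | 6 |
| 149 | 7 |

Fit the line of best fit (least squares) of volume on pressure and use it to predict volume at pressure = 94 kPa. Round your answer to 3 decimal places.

n = 8, Σx = 963, Σy = 48, Σxy = 5820, Σx² = 120411
Sxx = Σx² − (Σx)²/n = 120411 − 115921.125 = 4489.875
Sxy = Σxy − (Σx)(Σy)/n = 5820 − 5778 = 42
b = Sxy/Sxx = 42/4489.875 = 0.009354
a = ȳ − b·x̄ = 6 − 0.009354·120.375 = 4.873966
ŷ(94) = a + b·94 = 4.873966 + 0.009354·94 = 5.753278

5.753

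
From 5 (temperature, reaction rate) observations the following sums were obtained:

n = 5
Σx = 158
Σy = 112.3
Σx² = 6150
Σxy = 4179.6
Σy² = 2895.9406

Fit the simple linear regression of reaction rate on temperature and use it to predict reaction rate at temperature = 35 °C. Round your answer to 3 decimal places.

Sxx = Σx² − (Σx)²/n = 6150 − 4992.8 = 1157.2
Sxy = Σxy − (Σx)(Σy)/n = 4179.6 − 3548.68 = 630.92
b = Sxy/Sxx = 630.92/1157.2 = 0.545213
a = ȳ − b·x̄ = 22.46 − 0.545213·31.6 = 5.231282
ŷ(35) = a + b·35 = 5.231282 + 0.545213·35 = 24.313723

24.314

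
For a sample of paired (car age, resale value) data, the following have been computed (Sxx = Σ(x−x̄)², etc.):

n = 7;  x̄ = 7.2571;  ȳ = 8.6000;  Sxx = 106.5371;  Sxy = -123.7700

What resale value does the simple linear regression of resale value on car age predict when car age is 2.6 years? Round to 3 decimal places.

b = Sxy/Sxx = -123.77/106.5371 = -1.161755
a = ȳ − b·x̄ = 8.6 − (-1.161755)·7.2571 = 17.030972
ŷ(2.6) = a + b·2.6 = 17.030972 + (-1.161755)·2.6 = 14.010409

14.010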